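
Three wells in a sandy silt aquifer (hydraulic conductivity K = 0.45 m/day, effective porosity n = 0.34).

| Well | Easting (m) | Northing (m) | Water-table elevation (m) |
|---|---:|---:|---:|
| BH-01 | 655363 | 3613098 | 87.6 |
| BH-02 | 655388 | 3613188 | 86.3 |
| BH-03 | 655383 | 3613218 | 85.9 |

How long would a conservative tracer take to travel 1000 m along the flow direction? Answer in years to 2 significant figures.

Differences from BH-01: to BH-02 (Δx, Δy, Δh) = (25, 90, -1.3); to BH-03 = (20, 120, -1.7).
Solve a·Δx + b·Δy = Δh: det = 25·120 − 20·90 = 1200.
∂h/∂x = [(-1.3)·120 − (-1.7)·90] / 1200 = -0.002500
∂h/∂y = [25·(-1.7) − 20·(-1.3)] / 1200 = -0.01375
|∇h| = √(-0.002500² + -0.01375²) = 0.01398
Seepage velocity v = K·i/n = 0.45 × 0.01398 / 0.34 = 0.0185 m/day.
t = 1000 / 0.0185 = 5.405e+04 days = 148 years.

150 years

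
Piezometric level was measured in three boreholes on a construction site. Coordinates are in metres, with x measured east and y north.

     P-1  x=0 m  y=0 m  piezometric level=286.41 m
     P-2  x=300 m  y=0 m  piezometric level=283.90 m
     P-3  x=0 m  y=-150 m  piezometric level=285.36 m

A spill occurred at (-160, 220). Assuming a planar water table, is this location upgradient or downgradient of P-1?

∂h/∂x = (283.90 − 286.41) / (300 − 0) = -0.008367
∂h/∂y = (285.36 − 286.41) / (-150 − 0) = +0.007000
Head at (-160, 220) = 286.41 + (-0.008367)·(-160) + (+0.007000)·(220) = 289.29 m.
That is higher than the 286.41 m at P-1, so the point is upgradient.

upgradient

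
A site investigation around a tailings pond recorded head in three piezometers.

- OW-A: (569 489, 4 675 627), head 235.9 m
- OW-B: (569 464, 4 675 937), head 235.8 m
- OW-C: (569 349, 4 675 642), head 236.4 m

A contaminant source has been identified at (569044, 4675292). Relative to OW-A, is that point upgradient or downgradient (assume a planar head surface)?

With h = a·x + b·y + c and OW-A as origin, the differences give:
  (-25)·a + 310·b = -0.1
  (-140)·a + 15·b = +0.5
Eliminate b (×15 and ×310, subtract): 43025·a = -156.50 → a = ∂h/∂x = -0.003637
Back-substitute: b = ∂h/∂y = -0.0006159.
Head at (569044, 4675292) = 235.9 + (-0.003637)·(-445) + (-0.0006159)·(-335) = 237.72 m.
That is higher than the 235.9 m at OW-A, so the point is upgradient.

upgradient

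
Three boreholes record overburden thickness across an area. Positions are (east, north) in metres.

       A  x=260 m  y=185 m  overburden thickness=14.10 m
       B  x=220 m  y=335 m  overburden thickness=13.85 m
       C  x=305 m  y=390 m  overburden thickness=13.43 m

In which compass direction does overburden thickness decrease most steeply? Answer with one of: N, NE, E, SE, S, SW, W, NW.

NE

Taking A as reference: B−A = (-40, 150, -0.25); C−A = (45, 205, -0.67).
Determinant of the coordinate differences = (-40)·205 − 45·150 = -14950.
∂d/∂x = [(-0.25)·205 − (-0.67)·150] / -14950 = -0.003294
∂d/∂y = [(-40)·(-0.67) − 45·(-0.25)] / -14950 = -0.002545
Steepest decrease is along −∇f = (+0.003294 E, +0.002545 N) → northeast.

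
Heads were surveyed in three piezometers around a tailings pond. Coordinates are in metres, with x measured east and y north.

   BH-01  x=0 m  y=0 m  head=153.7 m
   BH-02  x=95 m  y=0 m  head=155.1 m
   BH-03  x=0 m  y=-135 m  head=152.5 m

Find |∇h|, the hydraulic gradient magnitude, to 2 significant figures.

0.017

∂h/∂x = (155.1 − 153.7) / (95 − 0) = +0.01474
∂h/∂y = (152.5 − 153.7) / (-135 − 0) = +0.008889
|∇h| = √(0.01474² + 0.008889²) = 0.01721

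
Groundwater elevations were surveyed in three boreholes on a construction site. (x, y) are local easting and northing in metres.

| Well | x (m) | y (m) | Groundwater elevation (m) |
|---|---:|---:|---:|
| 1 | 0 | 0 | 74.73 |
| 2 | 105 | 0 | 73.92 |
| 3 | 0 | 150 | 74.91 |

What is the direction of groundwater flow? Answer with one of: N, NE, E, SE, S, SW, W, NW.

∂h/∂x = (73.92 − 74.73) / (105 − 0) = -0.007714
∂h/∂y = (74.91 − 74.73) / (150 − 0) = +0.001200
Flow = −∇h = (+0.007714 east, -0.001200 north), which points east.

E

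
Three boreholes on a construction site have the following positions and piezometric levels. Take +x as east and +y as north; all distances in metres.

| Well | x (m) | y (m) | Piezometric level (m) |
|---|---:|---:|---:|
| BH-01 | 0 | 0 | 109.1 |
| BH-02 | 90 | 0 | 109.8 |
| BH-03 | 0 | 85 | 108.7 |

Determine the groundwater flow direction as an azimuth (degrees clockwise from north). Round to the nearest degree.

301°

∂h/∂x = (109.8 − 109.1) / (90 − 0) = +0.007778
∂h/∂y = (108.7 − 109.1) / (85 − 0) = -0.004706
Flow direction (−∇h) has components (-0.007778 E, +0.004706 N).
Azimuth = atan2(E, N) = atan2(-0.007778, +0.004706) = 301.2° ≈ 301°.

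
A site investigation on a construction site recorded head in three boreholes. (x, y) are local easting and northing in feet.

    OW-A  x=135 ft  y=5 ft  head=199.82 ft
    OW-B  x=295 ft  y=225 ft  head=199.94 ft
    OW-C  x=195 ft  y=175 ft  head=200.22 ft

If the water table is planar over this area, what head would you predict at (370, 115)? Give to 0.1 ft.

199.1 ft

Three-point gradient (reference OW-A): Δ to OW-B = (160, 220, +0.12), Δ to OW-C = (60, 170, +0.40).
∂h/∂x = -0.004829, ∂h/∂y = +0.004057 (det = 14000).
h(370, 115) = 199.82 + (-0.004829)·(235) + (+0.004057)·(110) = 199.82 -1.135 +0.446 = 199.132 ft.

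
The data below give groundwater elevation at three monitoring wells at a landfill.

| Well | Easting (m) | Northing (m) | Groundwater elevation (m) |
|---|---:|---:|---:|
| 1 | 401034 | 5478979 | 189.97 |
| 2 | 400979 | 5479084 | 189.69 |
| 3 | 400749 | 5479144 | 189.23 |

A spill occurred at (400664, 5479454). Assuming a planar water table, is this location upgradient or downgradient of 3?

Taking 1 as reference: 2−1 = (-55, 105, -0.28); 3−1 = (-285, 165, -0.74).
Solve a·Δx + b·Δy = Δh: det = (-55)·165 − (-285)·105 = 20850.
∂h/∂x = [(-0.28)·165 − (-0.74)·105] / 20850 = +0.001511
∂h/∂y = [(-55)·(-0.74) − (-285)·(-0.28)] / 20850 = -0.001875
Head at (400664, 5479454) = 189.97 + (+0.001511)·(-370) + (-0.001875)·(475) = 188.52 m.
That is lower than the 189.23 m at 3, so the point is downgradient.

downgradient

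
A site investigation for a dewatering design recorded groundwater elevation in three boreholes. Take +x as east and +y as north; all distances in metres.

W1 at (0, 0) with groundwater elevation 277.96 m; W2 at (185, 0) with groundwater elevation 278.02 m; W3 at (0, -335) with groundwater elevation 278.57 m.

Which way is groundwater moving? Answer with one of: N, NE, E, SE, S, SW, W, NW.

N

∂h/∂x = (278.02 − 277.96) / (185 − 0) = +0.0003243
∂h/∂y = (278.57 − 277.96) / (-335 − 0) = -0.001821
Flow = −∇h = (-0.0003243 east, +0.001821 north), which points north.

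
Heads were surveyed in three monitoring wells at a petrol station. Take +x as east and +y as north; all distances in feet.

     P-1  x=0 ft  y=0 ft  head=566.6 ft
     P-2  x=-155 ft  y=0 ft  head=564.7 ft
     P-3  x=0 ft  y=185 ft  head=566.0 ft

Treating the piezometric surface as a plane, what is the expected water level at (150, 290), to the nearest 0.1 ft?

567.5 ft

∂h/∂x = (564.7 − 566.6) / (-155 − 0) = +0.01226
∂h/∂y = (566.0 − 566.6) / (185 − 0) = -0.003243
h(150, 290) = 566.6 + (+0.01226)·(150) + (-0.003243)·(290) = 566.6 +1.839 -0.941 = 567.498 ft.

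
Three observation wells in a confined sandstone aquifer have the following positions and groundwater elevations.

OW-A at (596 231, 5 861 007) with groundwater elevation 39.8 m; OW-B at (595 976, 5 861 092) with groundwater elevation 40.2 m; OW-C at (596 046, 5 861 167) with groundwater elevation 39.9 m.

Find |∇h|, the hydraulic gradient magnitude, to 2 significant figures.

0.0029

Taking OW-A as reference: OW-B−OW-A = (-255, 85, +0.4); OW-C−OW-A = (-185, 160, +0.1).
Determinant of the coordinate differences = (-255)·160 − (-185)·85 = -25075.
∂h/∂x = [(+0.4)·160 − (+0.1)·85] / -25075 = -0.002213
∂h/∂y = [(-255)·(+0.1) − (-185)·(+0.4)] / -25075 = -0.001934
|∇h| = √(-0.002213² + -0.001934²) = 0.002939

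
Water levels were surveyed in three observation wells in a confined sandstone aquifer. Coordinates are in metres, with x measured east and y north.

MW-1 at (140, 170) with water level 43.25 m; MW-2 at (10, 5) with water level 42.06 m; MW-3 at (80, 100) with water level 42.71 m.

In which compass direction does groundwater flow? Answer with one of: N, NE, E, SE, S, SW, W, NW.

With h = a·x + b·y + c and MW-1 as origin, the differences give:
  (-130)·a + (-165)·b = -1.19
  (-60)·a + (-70)·b = -0.54
Eliminate b (×(-70) and ×(-165), subtract): -800·a = -5.800 → a = ∂h/∂x = +0.007250
Back-substitute: b = ∂h/∂y = +0.001500.
Flow = −∇h = (-0.007250 east, -0.001500 north), which points west.

W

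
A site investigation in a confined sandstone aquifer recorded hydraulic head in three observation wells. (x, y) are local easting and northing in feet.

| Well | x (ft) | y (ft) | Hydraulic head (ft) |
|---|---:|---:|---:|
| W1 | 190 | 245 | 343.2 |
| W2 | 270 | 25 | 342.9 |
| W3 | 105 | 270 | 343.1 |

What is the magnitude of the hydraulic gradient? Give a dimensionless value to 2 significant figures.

0.0027

Differences from W1: to W2 (Δx, Δy, Δh) = (80, -220, -0.3); to W3 = (-85, 25, -0.1).
Solve a·Δx + b·Δy = Δh: det = 80·25 − (-85)·(-220) = -16700.
∂h/∂x = [(-0.3)·25 − (-0.1)·(-220)] / -16700 = +0.001766
∂h/∂y = [80·(-0.1) − (-85)·(-0.3)] / -16700 = +0.002006
|∇h| = √(0.001766² + 0.002006²) = 0.002673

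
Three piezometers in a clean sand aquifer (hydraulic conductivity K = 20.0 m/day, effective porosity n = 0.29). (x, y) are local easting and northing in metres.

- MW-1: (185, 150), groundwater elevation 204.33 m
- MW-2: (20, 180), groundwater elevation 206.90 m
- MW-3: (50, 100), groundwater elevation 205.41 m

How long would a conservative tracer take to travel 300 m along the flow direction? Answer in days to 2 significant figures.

Three-point gradient (reference MW-1): Δ to MW-2 = (-165, 30, +2.57), Δ to MW-3 = (-135, -50, +1.08).
∂h/∂x = -0.01308, ∂h/∂y = +0.01372 (det = 12300).
|∇h| = √(-0.01308² + 0.01372²) = 0.01896
Seepage velocity v = K·i/n = 20.0 × 0.01896 / 0.29 = 1.308 m/day.
t = 300 / 1.308 = 229.4 days.

230 days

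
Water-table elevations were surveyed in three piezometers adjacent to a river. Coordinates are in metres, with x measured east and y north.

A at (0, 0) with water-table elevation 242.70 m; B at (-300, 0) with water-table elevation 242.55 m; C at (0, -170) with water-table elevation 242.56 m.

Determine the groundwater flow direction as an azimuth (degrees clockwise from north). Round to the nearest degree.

211°

∂h/∂x = (242.55 − 242.70) / (-300 − 0) = +0.0005000
∂h/∂y = (242.56 − 242.70) / (-170 − 0) = +0.0008235
Flow direction (−∇h) has components (-0.0005000 E, -0.0008235 N).
Azimuth = atan2(E, N) = atan2(-0.0005000, -0.0008235) = 211.3° ≈ 211°.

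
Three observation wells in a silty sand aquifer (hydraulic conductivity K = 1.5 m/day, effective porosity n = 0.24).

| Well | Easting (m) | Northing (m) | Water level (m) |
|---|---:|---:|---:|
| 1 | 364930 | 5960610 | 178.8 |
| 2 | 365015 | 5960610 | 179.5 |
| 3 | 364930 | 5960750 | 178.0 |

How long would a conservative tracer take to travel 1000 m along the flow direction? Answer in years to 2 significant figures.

44 years

∂h/∂x = (179.5 − 178.8) / (365015 − 364930) = +0.008235
∂h/∂y = (178.0 − 178.8) / (5960750 − 5960610) = -0.005714
|∇h| = √(0.008235² + -0.005714²) = 0.01002
Seepage velocity v = K·i/n = 1.5 × 0.01002 / 0.24 = 0.06263 m/day.
t = 1000 / 0.06263 = 1.597e+04 days = 43.7 years.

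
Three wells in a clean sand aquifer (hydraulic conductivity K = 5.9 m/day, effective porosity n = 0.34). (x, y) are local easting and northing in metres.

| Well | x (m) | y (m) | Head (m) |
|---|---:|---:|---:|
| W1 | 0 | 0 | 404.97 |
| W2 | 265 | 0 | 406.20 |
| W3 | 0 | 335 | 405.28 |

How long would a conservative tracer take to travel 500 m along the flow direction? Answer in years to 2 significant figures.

17 years

∂h/∂x = (406.20 − 404.97) / (265 − 0) = +0.004642
∂h/∂y = (405.28 − 404.97) / (335 − 0) = +0.0009254
|∇h| = √(0.004642² + 0.0009254²) = 0.004733
Seepage velocity v = K·i/n = 5.9 × 0.004733 / 0.34 = 0.08213 m/day.
t = 500 / 0.08213 = 6088 days = 16.7 years.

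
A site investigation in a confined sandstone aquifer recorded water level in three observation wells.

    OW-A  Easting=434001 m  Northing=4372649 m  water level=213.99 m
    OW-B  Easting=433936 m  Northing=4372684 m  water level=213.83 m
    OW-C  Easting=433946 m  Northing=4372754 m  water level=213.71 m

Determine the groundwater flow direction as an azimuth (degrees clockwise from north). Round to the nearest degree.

Taking OW-A as reference: OW-B−OW-A = (-65, 35, -0.16); OW-C−OW-A = (-55, 105, -0.28).
Determinant of the coordinate differences = (-65)·105 − (-55)·35 = -4900.
∂h/∂x = [(-0.16)·105 − (-0.28)·35] / -4900 = +0.001429
∂h/∂y = [(-65)·(-0.28) − (-55)·(-0.16)] / -4900 = -0.001918
Flow direction (−∇h) has components (-0.001429 E, +0.001918 N).
Azimuth = atan2(E, N) = atan2(-0.001429, +0.001918) = 323.3° ≈ 323°.

323°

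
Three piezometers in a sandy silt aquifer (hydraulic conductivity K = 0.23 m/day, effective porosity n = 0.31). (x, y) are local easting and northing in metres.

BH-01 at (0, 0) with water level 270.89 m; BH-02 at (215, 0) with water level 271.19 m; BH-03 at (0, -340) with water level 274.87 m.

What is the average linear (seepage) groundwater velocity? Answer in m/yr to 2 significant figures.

∂h/∂x = (271.19 − 270.89) / (215 − 0) = +0.001395
∂h/∂y = (274.87 − 270.89) / (-340 − 0) = -0.01171
|∇h| = √(0.001395² + -0.01171²) = 0.01179
Seepage velocity v = K·i/n = 0.23 × 0.01179 / 0.31 = 0.008747 m/day = 3.195 m/yr.

3.2 m/yr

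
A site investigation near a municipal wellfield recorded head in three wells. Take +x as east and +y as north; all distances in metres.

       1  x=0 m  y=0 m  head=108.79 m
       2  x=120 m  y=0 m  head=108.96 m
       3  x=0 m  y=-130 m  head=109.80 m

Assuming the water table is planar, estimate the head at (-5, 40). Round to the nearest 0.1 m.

∂h/∂x = (108.96 − 108.79) / (120 − 0) = +0.001417
∂h/∂y = (109.80 − 108.79) / (-130 − 0) = -0.007769
h(-5, 40) = 108.79 + (+0.001417)·(-5) + (-0.007769)·(40) = 108.79 -0.007 -0.311 = 108.472 m.

108.5 m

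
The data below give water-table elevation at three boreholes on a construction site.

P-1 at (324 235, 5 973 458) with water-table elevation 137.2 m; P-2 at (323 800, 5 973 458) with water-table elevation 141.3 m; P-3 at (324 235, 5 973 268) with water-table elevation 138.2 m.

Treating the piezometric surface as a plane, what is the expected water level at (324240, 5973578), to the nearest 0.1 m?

136.5 m

∂h/∂x = (141.3 − 137.2) / (323800 − 324235) = -0.009425
∂h/∂y = (138.2 − 137.2) / (5973268 − 5973458) = -0.005263
h(324240, 5973578) = 137.2 + (-0.009425)·(5) + (-0.005263)·(120) = 137.2 -0.047 -0.632 = 136.521 m.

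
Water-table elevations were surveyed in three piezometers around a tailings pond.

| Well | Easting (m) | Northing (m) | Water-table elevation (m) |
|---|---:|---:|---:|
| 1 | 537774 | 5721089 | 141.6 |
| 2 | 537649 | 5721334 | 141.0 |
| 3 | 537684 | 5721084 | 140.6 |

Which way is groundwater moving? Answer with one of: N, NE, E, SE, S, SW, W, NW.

Taking 1 as reference: 2−1 = (-125, 245, -0.6); 3−1 = (-90, -5, -1.0).
Determinant of the coordinate differences = (-125)·(-5) − (-90)·245 = 22675.
∂h/∂x = [(-0.6)·(-5) − (-1.0)·245] / 22675 = +0.01094
∂h/∂y = [(-125)·(-1.0) − (-90)·(-0.6)] / 22675 = +0.003131
Flow = −∇h = (-0.01094 east, -0.003131 north), which points west.

W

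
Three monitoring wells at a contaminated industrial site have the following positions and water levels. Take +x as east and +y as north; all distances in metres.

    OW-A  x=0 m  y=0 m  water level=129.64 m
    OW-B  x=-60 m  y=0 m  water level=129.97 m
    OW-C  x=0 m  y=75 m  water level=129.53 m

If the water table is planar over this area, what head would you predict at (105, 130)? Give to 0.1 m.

128.9 m

∂h/∂x = (129.97 − 129.64) / (-60 − 0) = -0.005500
∂h/∂y = (129.53 − 129.64) / (75 − 0) = -0.001467
h(105, 130) = 129.64 + (-0.005500)·(105) + (-0.001467)·(130) = 129.64 -0.578 -0.191 = 128.872 m.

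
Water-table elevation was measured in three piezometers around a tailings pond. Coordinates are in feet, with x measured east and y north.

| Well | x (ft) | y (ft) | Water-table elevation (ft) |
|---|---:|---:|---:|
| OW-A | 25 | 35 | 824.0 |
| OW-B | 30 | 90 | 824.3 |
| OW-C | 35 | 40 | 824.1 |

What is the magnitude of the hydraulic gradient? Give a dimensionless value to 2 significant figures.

Three-point gradient (reference OW-A): Δ to OW-B = (5, 55, +0.3), Δ to OW-C = (10, 5, +0.1).
∂h/∂x = +0.007619, ∂h/∂y = +0.004762 (det = -525).
|∇h| = √(0.007619² + 0.004762²) = 0.008985

0.0090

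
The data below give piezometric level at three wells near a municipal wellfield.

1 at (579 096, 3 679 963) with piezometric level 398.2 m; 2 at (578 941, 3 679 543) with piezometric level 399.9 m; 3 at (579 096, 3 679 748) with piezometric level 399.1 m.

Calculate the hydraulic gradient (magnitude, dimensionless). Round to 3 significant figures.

Taking 1 as reference: 2−1 = (-155, -420, +1.7); 3−1 = (0, -215, +0.9).
Determinant of the coordinate differences = (-155)·(-215) − 0·(-420) = 33325.
∂h/∂x = [(+1.7)·(-215) − (+0.9)·(-420)] / 33325 = +0.0003751
∂h/∂y = [(-155)·(+0.9) − 0·(+1.7)] / 33325 = -0.004186
|∇h| = √(0.0003751² + -0.004186²) = 0.004203

0.00420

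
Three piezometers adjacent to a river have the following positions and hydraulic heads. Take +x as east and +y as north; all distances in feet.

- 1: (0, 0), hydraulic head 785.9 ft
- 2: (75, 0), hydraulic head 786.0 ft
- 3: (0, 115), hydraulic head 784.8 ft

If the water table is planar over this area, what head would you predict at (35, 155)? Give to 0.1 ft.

∂h/∂x = (786.0 − 785.9) / (75 − 0) = +0.001333
∂h/∂y = (784.8 − 785.9) / (115 − 0) = -0.009565
h(35, 155) = 785.9 + (+0.001333)·(35) + (-0.009565)·(155) = 785.9 +0.047 -1.483 = 784.464 ft.

784.5 ft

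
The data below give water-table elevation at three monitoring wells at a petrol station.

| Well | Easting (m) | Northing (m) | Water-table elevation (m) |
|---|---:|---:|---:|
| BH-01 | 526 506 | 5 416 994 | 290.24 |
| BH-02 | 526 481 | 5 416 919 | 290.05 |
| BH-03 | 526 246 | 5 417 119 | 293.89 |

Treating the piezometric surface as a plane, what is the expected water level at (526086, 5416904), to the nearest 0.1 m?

Differences from BH-01: to BH-02 (Δx, Δy, Δh) = (-25, -75, -0.19); to BH-03 = (-260, 125, +3.65).
Determinant of the coordinate differences = (-25)·125 − (-260)·(-75) = -22625.
∂h/∂x = [(-0.19)·125 − (+3.65)·(-75)] / -22625 = -0.01105
∂h/∂y = [(-25)·(+3.65) − (-260)·(-0.19)] / -22625 = +0.006217
h(526086, 5416904) = 290.24 + (-0.01105)·(-420) + (+0.006217)·(-90) = 290.24 +4.641 -0.559 = 294.321 m.

294.3 m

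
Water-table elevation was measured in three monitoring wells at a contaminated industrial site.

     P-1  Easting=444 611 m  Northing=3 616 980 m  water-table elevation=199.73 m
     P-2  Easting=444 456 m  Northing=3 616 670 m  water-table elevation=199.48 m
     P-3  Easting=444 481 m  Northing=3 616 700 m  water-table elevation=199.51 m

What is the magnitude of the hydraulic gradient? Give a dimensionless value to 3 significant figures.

With h = a·x + b·y + c and P-1 as origin, the differences give:
  (-155)·a + (-310)·b = -0.25
  (-130)·a + (-280)·b = -0.22
Eliminate b (×(-280) and ×(-310), subtract): 3100·a = 1.800 → a = ∂h/∂x = +0.0005806
Back-substitute: b = ∂h/∂y = +0.0005161.
|∇h| = √(0.0005806² + 0.0005161²) = 0.0007768

0.000777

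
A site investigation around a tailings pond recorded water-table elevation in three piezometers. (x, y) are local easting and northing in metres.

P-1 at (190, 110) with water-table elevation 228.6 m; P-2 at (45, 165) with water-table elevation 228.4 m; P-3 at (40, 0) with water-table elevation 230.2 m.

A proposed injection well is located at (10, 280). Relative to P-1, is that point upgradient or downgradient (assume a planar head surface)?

downgradient

Taking P-1 as reference: P-2−P-1 = (-145, 55, -0.2); P-3−P-1 = (-150, -110, +1.6).
Solve a·Δx + b·Δy = Δh: det = (-145)·(-110) − (-150)·55 = 24200.
∂h/∂x = [(-0.2)·(-110) − (+1.6)·55] / 24200 = -0.002727
∂h/∂y = [(-145)·(+1.6) − (-150)·(-0.2)] / 24200 = -0.01083
Head at (10, 280) = 228.6 + (-0.002727)·(-180) + (-0.01083)·(170) = 227.25 m.
That is lower than the 228.6 m at P-1, so the point is downgradient.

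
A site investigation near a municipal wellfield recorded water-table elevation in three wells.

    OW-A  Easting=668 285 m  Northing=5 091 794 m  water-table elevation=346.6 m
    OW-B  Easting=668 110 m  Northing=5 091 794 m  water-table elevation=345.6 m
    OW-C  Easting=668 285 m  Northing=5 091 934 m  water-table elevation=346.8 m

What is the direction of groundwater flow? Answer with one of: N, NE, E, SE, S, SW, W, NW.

W

∂h/∂x = (345.6 − 346.6) / (668110 − 668285) = +0.005714
∂h/∂y = (346.8 − 346.6) / (5091934 − 5091794) = +0.001429
Flow = −∇h = (-0.005714 east, -0.001429 north), which points west.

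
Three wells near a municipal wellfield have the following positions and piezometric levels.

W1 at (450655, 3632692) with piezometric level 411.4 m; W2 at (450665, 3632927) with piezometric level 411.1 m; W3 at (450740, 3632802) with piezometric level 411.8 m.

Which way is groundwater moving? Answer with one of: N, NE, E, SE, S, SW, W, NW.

Taking W1 as reference: W2−W1 = (10, 235, -0.3); W3−W1 = (85, 110, +0.4).
Determinant of the coordinate differences = 10·110 − 85·235 = -18875.
∂h/∂x = [(-0.3)·110 − (+0.4)·235] / -18875 = +0.006728
∂h/∂y = [10·(+0.4) − 85·(-0.3)] / -18875 = -0.001563
Flow = −∇h = (-0.006728 east, +0.001563 north), which points west.

W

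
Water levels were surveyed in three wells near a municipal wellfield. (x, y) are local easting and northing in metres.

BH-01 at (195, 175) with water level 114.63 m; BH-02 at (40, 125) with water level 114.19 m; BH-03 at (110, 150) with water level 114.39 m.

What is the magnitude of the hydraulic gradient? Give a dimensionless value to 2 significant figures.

Taking BH-01 as reference: BH-02−BH-01 = (-155, -50, -0.44); BH-03−BH-01 = (-85, -25, -0.24).
Determinant of the coordinate differences = (-155)·(-25) − (-85)·(-50) = -375.
∂h/∂x = [(-0.44)·(-25) − (-0.24)·(-50)] / -375 = +0.002667
∂h/∂y = [(-155)·(-0.24) − (-85)·(-0.44)] / -375 = +0.0005333
|∇h| = √(0.002667² + 0.0005333²) = 0.00272

0.0027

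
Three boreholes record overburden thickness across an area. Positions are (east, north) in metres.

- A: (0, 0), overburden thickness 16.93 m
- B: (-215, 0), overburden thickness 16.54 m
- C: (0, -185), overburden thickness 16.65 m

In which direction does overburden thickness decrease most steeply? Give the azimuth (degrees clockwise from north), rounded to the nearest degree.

230°

∂d/∂x = (16.54 − 16.93) / (-215 − 0) = +0.001814
∂d/∂y = (16.65 − 16.93) / (-185 − 0) = +0.001514
Steepest decrease is along −∇f: components (-0.001814 E, -0.001514 N).
Azimuth = atan2(-0.001814, -0.001514) = 230.2° ≈ 230°.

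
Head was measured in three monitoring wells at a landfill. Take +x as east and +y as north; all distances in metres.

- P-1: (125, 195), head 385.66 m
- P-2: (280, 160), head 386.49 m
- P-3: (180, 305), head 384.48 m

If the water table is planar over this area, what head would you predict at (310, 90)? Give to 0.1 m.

387.4 m

Differences from P-1: to P-2 (Δx, Δy, Δh) = (155, -35, +0.83); to P-3 = (55, 110, -1.18).
Solve a·Δx + b·Δy = Δh: det = 155·110 − 55·(-35) = 18975.
∂h/∂x = [(+0.83)·110 − (-1.18)·(-35)] / 18975 = +0.002635
∂h/∂y = [155·(-1.18) − 55·(+0.83)] / 18975 = -0.01204
h(310, 90) = 385.66 + (+0.002635)·(185) + (-0.01204)·(-105) = 385.66 +0.487 +1.265 = 387.412 m.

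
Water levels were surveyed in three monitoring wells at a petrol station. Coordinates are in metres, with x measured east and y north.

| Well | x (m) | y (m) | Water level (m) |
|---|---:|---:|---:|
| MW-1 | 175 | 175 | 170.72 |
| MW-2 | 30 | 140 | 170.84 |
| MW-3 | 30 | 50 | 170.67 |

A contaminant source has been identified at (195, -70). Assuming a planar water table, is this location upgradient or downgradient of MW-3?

downgradient

Differences from MW-1: to MW-2 (Δx, Δy, Δh) = (-145, -35, +0.12); to MW-3 = (-145, -125, -0.05).
Solve a·Δx + b·Δy = Δh: det = (-145)·(-125) − (-145)·(-35) = 13050.
∂h/∂x = [(+0.12)·(-125) − (-0.05)·(-35)] / 13050 = -0.001284
∂h/∂y = [(-145)·(-0.05) − (-145)·(+0.12)] / 13050 = +0.001889
Head at (195, -70) = 170.72 + (-0.001284)·(20) + (+0.001889)·(-245) = 170.23 m.
That is lower than the 170.67 m at MW-3, so the point is downgradient.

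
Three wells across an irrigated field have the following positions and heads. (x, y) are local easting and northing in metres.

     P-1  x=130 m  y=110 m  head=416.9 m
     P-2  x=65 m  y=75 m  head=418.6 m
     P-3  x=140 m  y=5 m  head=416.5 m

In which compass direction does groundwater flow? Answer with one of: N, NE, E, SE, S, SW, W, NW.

Three-point gradient (reference P-1): Δ to P-2 = (-65, -35, +1.7), Δ to P-3 = (10, -105, -0.4).
∂h/∂x = -0.02683, ∂h/∂y = +0.001254 (det = 7175).
Flow = −∇h = (+0.02683 east, -0.001254 north), which points east.

E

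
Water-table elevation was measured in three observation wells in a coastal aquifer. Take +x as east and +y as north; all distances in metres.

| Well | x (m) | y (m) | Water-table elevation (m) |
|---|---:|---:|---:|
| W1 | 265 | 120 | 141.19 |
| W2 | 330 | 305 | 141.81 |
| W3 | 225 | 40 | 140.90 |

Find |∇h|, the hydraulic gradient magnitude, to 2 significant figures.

With h = a·x + b·y + c and W1 as origin, the differences give:
  65·a + 185·b = +0.62
  (-40)·a + (-80)·b = -0.29
Eliminate b (×(-80) and ×185, subtract): 2200·a = 4.050 → a = ∂h/∂x = +0.001841
Back-substitute: b = ∂h/∂y = +0.002705.
|∇h| = √(0.001841² + 0.002705²) = 0.003272

0.0033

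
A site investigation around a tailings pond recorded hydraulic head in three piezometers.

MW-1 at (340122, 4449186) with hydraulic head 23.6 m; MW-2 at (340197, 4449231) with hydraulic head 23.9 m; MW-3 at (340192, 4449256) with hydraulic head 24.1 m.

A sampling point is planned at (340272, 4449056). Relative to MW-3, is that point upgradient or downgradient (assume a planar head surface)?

downgradient

With h = a·x + b·y + c and MW-1 as origin, the differences give:
  75·a + 45·b = +0.3
  70·a + 70·b = +0.5
Eliminate b (×70 and ×45, subtract): 2100·a = -1.50 → a = ∂h/∂x = -0.0007143
Back-substitute: b = ∂h/∂y = +0.007857.
Head at (340272, 4449056) = 23.6 + (-0.0007143)·(150) + (+0.007857)·(-130) = 22.47 m.
That is lower than the 24.1 m at MW-3, so the point is downgradient.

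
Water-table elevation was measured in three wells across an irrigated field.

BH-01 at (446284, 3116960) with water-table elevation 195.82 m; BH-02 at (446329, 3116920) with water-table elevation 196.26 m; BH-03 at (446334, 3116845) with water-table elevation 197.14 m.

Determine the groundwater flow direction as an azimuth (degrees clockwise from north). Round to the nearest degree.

Differences from BH-01: to BH-02 (Δx, Δy, Δh) = (45, -40, +0.44); to BH-03 = (50, -115, +1.32).
Solve a·Δx + b·Δy = Δh: det = 45·(-115) − 50·(-40) = -3175.
∂h/∂x = [(+0.44)·(-115) − (+1.32)·(-40)] / -3175 = -0.0006929
∂h/∂y = [45·(+1.32) − 50·(+0.44)] / -3175 = -0.01178
Flow direction (−∇h) has components (+0.0006929 E, +0.01178 N).
Azimuth = atan2(E, N) = atan2(+0.0006929, +0.01178) = 3.4° ≈ 003°.

003°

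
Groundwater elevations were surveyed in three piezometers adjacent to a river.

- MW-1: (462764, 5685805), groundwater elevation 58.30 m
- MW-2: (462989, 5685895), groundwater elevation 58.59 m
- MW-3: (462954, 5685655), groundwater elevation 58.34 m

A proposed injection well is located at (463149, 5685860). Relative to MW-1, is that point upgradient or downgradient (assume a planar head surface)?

upgradient

Differences from MW-1: to MW-2 (Δx, Δy, Δh) = (225, 90, +0.29); to MW-3 = (190, -150, +0.04).
Solve a·Δx + b·Δy = Δh: det = 225·(-150) − 190·90 = -50850.
∂h/∂x = [(+0.29)·(-150) − (+0.04)·90] / -50850 = +0.0009263
∂h/∂y = [225·(+0.04) − 190·(+0.29)] / -50850 = +0.0009066
Head at (463149, 5685860) = 58.30 + (+0.0009263)·(385) + (+0.0009066)·(55) = 58.71 m.
That is higher than the 58.30 m at MW-1, so the point is upgradient.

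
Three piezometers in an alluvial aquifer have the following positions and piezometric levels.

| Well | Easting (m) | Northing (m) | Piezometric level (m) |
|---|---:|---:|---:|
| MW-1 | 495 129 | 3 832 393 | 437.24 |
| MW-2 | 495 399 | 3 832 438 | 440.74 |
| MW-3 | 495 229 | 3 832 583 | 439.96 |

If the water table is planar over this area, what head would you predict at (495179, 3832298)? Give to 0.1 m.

437.0 m

With h = a·x + b·y + c and MW-1 as origin, the differences give:
  270·a + 45·b = +3.50
  100·a + 190·b = +2.72
Eliminate b (×190 and ×45, subtract): 46800·a = 542.600 → a = ∂h/∂x = +0.01159
Back-substitute: b = ∂h/∂y = +0.008214.
h(495179, 3832298) = 437.24 + (+0.01159)·(50) + (+0.008214)·(-95) = 437.24 +0.580 -0.780 = 437.039 m.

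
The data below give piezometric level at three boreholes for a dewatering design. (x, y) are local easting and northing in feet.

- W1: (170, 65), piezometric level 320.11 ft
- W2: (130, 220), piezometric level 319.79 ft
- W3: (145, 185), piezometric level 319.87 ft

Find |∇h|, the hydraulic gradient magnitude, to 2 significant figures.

Taking W1 as reference: W2−W1 = (-40, 155, -0.32); W3−W1 = (-25, 120, -0.24).
Solve a·Δx + b·Δy = Δh: det = (-40)·120 − (-25)·155 = -925.
∂h/∂x = [(-0.32)·120 − (-0.24)·155] / -925 = +0.001297
∂h/∂y = [(-40)·(-0.24) − (-25)·(-0.32)] / -925 = -0.001730
|∇h| = √(0.001297² + -0.001730²) = 0.002162

0.0022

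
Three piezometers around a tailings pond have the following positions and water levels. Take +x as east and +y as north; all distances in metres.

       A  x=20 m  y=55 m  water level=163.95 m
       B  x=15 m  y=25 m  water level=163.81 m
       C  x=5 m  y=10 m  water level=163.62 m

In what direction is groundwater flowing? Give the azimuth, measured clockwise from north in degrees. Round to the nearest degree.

With h = a·x + b·y + c and A as origin, the differences give:
  (-5)·a + (-30)·b = -0.14
  (-15)·a + (-45)·b = -0.33
Eliminate b (×(-45) and ×(-30), subtract): -225·a = -3.600 → a = ∂h/∂x = +0.01600
Back-substitute: b = ∂h/∂y = +0.002000.
Flow direction (−∇h) has components (-0.01600 E, -0.002000 N).
Azimuth = atan2(E, N) = atan2(-0.01600, -0.002000) = 262.9° ≈ 263°.

263°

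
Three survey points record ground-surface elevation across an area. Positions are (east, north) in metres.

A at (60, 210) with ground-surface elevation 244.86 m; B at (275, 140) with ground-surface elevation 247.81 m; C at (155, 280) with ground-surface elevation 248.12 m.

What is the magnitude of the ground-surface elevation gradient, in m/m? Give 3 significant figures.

0.0279 m/m

Differences from A: to B (Δx, Δy, Δh) = (215, -70, +2.95); to C = (95, 70, +3.26).
Determinant of the coordinate differences = 215·70 − 95·(-70) = 21700.
∂z/∂x = [(+2.95)·70 − (+3.26)·(-70)] / 21700 = +0.02003
∂z/∂y = [215·(+3.26) − 95·(+2.95)] / 21700 = +0.01938
|∇f| = √(0.02003² + 0.01938²) = 0.02787 m/m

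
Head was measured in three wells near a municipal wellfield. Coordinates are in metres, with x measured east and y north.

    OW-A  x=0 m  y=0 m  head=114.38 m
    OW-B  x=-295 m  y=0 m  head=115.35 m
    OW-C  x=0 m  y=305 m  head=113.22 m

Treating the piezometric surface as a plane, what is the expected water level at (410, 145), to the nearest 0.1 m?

112.5 m

∂h/∂x = (115.35 − 114.38) / (-295 − 0) = -0.003288
∂h/∂y = (113.22 − 114.38) / (305 − 0) = -0.003803
h(410, 145) = 114.38 + (-0.003288)·(410) + (-0.003803)·(145) = 114.38 -1.348 -0.551 = 112.480 m.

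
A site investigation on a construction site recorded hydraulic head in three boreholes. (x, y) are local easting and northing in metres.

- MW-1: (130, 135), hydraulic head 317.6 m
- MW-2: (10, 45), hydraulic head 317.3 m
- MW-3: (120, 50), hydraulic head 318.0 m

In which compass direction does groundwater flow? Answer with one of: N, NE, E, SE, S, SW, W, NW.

Taking MW-1 as reference: MW-2−MW-1 = (-120, -90, -0.3); MW-3−MW-1 = (-10, -85, +0.4).
Solve a·Δx + b·Δy = Δh: det = (-120)·(-85) − (-10)·(-90) = 9300.
∂h/∂x = [(-0.3)·(-85) − (+0.4)·(-90)] / 9300 = +0.006613
∂h/∂y = [(-120)·(+0.4) − (-10)·(-0.3)] / 9300 = -0.005484
Flow = −∇h = (-0.006613 east, +0.005484 north), which points northwest.

NW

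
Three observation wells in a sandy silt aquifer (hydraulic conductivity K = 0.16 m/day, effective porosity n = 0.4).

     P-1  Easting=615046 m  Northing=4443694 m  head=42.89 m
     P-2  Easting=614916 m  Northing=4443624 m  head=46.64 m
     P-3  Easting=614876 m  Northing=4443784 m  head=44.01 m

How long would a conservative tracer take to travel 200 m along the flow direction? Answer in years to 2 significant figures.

50 years

With h = a·x + b·y + c and P-1 as origin, the differences give:
  (-130)·a + (-70)·b = +3.75
  (-170)·a + 90·b = +1.12
Eliminate b (×90 and ×(-70), subtract): -23600·a = 415.900 → a = ∂h/∂x = -0.01762
Back-substitute: b = ∂h/∂y = -0.02084.
|∇h| = √(-0.01762² + -0.02084²) = 0.02729
Seepage velocity v = K·i/n = 0.16 × 0.02729 / 0.4 = 0.01092 m/day.
t = 200 / 0.01092 = 1.832e+04 days = 50.2 years.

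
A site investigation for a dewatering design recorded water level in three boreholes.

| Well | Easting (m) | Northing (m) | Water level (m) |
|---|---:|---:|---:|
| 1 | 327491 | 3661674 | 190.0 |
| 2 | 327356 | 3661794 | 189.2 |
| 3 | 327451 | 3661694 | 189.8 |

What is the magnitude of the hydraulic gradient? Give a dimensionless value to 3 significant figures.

Differences from 1: to 2 (Δx, Δy, Δh) = (-135, 120, -0.8); to 3 = (-40, 20, -0.2).
Solve a·Δx + b·Δy = Δh: det = (-135)·20 − (-40)·120 = 2100.
∂h/∂x = [(-0.8)·20 − (-0.2)·120] / 2100 = +0.003810
∂h/∂y = [(-135)·(-0.2) − (-40)·(-0.8)] / 2100 = -0.002381
|∇h| = √(0.003810² + -0.002381²) = 0.004493

0.00449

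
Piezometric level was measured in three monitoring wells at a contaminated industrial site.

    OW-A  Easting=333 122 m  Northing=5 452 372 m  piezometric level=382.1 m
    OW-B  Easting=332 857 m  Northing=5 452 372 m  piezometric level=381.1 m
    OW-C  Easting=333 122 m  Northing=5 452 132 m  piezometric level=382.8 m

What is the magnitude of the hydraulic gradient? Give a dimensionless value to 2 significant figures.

∂h/∂x = (381.1 − 382.1) / (332857 − 333122) = +0.003774
∂h/∂y = (382.8 − 382.1) / (5452132 − 5452372) = -0.002917
|∇h| = √(0.003774² + -0.002917²) = 0.00477

0.0048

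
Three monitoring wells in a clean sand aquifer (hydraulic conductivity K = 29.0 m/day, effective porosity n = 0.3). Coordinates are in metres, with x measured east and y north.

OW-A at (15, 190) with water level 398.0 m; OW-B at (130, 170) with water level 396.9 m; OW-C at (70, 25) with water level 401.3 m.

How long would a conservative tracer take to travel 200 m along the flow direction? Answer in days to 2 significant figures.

Differences from OW-A: to OW-B (Δx, Δy, Δh) = (115, -20, -1.1); to OW-C = (55, -165, +3.3).
Determinant of the coordinate differences = 115·(-165) − 55·(-20) = -17875.
∂h/∂x = [(-1.1)·(-165) − (+3.3)·(-20)] / -17875 = -0.01385
∂h/∂y = [115·(+3.3) − 55·(-1.1)] / -17875 = -0.02462
|∇h| = √(-0.01385² + -0.02462²) = 0.02825
Seepage velocity v = K·i/n = 29.0 × 0.02825 / 0.3 = 2.731 m/day.
t = 200 / 2.731 = 73.23 days.

73 days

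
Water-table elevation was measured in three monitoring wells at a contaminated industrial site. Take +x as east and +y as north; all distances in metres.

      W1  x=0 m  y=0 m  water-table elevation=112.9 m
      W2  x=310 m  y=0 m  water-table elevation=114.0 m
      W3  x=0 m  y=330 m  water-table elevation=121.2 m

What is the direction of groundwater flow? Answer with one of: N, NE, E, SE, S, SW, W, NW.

S

∂h/∂x = (114.0 − 112.9) / (310 − 0) = +0.003548
∂h/∂y = (121.2 − 112.9) / (330 − 0) = +0.02515
Flow = −∇h = (-0.003548 east, -0.02515 north), which points south.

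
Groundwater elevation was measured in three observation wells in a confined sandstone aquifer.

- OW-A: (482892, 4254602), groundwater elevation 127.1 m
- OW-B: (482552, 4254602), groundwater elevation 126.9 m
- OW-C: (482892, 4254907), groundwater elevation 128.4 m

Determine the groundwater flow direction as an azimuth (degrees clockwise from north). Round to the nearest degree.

∂h/∂x = (126.9 − 127.1) / (482552 − 482892) = +0.0005882
∂h/∂y = (128.4 − 127.1) / (4254907 − 4254602) = +0.004262
Flow direction (−∇h) has components (-0.0005882 E, -0.004262 N).
Azimuth = atan2(E, N) = atan2(-0.0005882, -0.004262) = 187.9° ≈ 188°.

188°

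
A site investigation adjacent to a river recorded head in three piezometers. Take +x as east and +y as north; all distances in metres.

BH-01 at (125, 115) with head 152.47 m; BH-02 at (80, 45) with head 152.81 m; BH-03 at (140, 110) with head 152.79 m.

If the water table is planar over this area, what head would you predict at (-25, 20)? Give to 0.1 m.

Differences from BH-01: to BH-02 (Δx, Δy, Δh) = (-45, -70, +0.34); to BH-03 = (15, -5, +0.32).
Determinant of the coordinate differences = (-45)·(-5) − 15·(-70) = 1275.
∂h/∂x = [(+0.34)·(-5) − (+0.32)·(-70)] / 1275 = +0.01624
∂h/∂y = [(-45)·(+0.32) − 15·(+0.34)] / 1275 = -0.01529
h(-25, 20) = 152.47 + (+0.01624)·(-150) + (-0.01529)·(-95) = 152.47 -2.435 +1.453 = 151.488 m.

151.5 m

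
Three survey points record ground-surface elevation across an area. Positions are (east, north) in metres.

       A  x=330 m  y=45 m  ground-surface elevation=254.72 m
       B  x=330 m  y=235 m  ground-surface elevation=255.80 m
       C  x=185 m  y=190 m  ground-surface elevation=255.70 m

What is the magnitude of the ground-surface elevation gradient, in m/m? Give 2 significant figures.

Taking A as reference: B−A = (0, 190, +1.08); C−A = (-145, 145, +0.98).
Determinant of the coordinate differences = 0·145 − (-145)·190 = 27550.
∂z/∂x = [(+1.08)·145 − (+0.98)·190] / 27550 = -0.001074
∂z/∂y = [0·(+0.98) − (-145)·(+1.08)] / 27550 = +0.005684
|∇f| = √(-0.001074² + 0.005684²) = 0.005785 m/m

0.0058 m/m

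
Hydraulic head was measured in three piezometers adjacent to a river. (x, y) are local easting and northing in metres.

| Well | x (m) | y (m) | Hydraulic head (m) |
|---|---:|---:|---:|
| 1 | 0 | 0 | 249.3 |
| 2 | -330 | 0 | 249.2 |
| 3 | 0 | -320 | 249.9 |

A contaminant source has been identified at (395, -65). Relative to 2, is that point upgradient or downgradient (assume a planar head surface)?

upgradient

∂h/∂x = (249.2 − 249.3) / (-330 − 0) = +0.0003030
∂h/∂y = (249.9 − 249.3) / (-320 − 0) = -0.001875
Head at (395, -65) = 249.3 + (+0.0003030)·(395) + (-0.001875)·(-65) = 249.54 m.
That is higher than the 249.2 m at 2, so the point is upgradient.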